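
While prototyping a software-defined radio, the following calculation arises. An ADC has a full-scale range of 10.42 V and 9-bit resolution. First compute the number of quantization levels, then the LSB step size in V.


Step 1 — number of quantization levels:
L = 2^N = 2^9 = 512

Step 2 — LSB step size:
delta = Vfs / L
      = 10.42 / 512
      = 0.02035156 V

Levels = 512; step size = 0.02035156 V


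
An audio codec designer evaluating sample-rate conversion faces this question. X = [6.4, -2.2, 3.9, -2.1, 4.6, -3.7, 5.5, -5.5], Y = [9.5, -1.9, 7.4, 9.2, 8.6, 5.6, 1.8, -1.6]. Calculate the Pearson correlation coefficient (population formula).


Pearson correlation coefficient (population):
r = cov(X,Y) / (std(X) * std(Y))
Mean X = 0.8625, Mean Y = 4.825
Cov(X,Y) = 9.845938
Std(X) = 4.39913, Std(Y) = 4.445995
r = 0.5034

0.5034


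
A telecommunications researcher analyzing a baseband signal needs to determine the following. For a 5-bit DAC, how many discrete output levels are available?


Number of quantization levels = 2^N
= 2^5
= 32

32


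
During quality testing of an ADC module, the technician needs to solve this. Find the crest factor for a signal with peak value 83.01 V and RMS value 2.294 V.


Crest factor is the ratio of peak to RMS:
CF = V_peak / V_rms
   = 83.01 / 2.294
   = 36.1857

36.1857


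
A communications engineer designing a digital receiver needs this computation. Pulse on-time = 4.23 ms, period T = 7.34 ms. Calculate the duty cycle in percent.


Duty cycle as a percentage:
DC = (t_on / T) * 100
   = (4.23 / 7.34) * 100
   = 0.576294 * 100
   = 57.63 %

57.63 %


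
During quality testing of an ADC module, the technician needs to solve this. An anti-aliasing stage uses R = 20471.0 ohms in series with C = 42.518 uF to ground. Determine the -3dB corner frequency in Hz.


Cutoff frequency of a first-order RC filter:
fc = 1 / (2 * pi * R * C)
C = 42.518 uF = 4.2518e-05 F
fc = 1 / (2 * pi * 20471.0 * 4.2518e-05)
   = 1 / 5.4687963885447
   = 0.182856 Hz

0.182856 Hz


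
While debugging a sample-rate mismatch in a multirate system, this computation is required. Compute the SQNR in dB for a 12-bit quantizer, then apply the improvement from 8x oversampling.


Step 1 — baseline SQNR at Nyquist:
SQNR_base = 6.02*N + 1.76
          = 6.02*12 + 1.76
          = 74.0 dB

Step 2 — oversampling processing gain:
G = 10*log10(OSR) = 10*log10(8) = 9.03 dB

Step 3 — total:
SQNR_total = 74.0 + 9.03 = 83.03 dB

Base SQNR = 74.0 dB; oversampled SQNR = 83.03 dB


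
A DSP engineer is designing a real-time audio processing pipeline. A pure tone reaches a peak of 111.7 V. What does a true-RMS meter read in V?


RMS voltage for a sinusoidal waveform:
V_rms = V_peak / sqrt(2)
      = 111.7 / 1.414214
      = 78.984 V

78.984 V


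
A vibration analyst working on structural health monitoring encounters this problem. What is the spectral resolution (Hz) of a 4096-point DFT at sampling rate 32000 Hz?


DFT frequency resolution:
df = fs / N
   = 32000 / 4096
   = 7.8125 Hz

7.8125 Hz


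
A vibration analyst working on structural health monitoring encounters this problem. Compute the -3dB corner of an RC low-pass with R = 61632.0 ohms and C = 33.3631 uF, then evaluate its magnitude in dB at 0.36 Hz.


Step 1 — cutoff frequency:
fc = 1 / (2*pi*R*C)
C = 33.3631 uF = 3.33631e-05 F
fc = 1 / (2*pi*61632.0*3.33631e-05)
   = 0.0774012 Hz

Step 2 — magnitude at f = 0.36 Hz:
|H(f)| = 1 / sqrt(1 + (f/fc)^2)
f/fc = 0.36 / 0.0774012 = 4.651091
|H| = 1 / sqrt(1 + 21.632647) = 0.2101998
|H|_dB = 20*log10(0.2101998) = -13.55 dB

fc = 0.0774012 Hz; |H(0.36 Hz)| = -13.55 dB


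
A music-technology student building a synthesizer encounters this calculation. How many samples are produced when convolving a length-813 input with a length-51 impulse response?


Linear convolution output length:
L = N + M - 1
  = 813 + 51 - 1
  = 863 samples

863


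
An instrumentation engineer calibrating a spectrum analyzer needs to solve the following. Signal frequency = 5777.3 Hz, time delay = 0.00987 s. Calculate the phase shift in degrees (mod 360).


Phase shift from frequency and time delay:
phi = 360 * f * t_delay
    = 360 * 5777.3 * 0.00987
    = 20527.9 degrees
    mod 360 = 7.9 degrees

7.9 degrees


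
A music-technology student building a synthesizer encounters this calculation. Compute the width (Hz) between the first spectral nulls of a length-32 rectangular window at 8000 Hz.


Main lobe width for a rectangular window:
Width = 2 * fs / N
      = 2 * 8000 / 32
      = 16000 / 32
      = 500.0 Hz

500.0 Hz


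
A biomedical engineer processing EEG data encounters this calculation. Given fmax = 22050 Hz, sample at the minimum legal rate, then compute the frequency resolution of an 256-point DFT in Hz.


Step 1 — Nyquist sampling rate:
fs = 2 * fmax = 2 * 22050 = 44100 Hz

Step 2 — DFT bin spacing:
df = fs / N = 44100 / 256 = 172.2656 Hz

172.2656 Hz


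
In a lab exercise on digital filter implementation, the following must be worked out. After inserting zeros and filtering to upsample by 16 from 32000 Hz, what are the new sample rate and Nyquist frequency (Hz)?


Step 1 — output sample rate after interpolation by L:
fs_out = L * fs_in = 16 * 32000 = 512000 Hz

Step 2 — Nyquist frequency of the output stream:
f_Nyq = fs_out / 2 = 512000 / 2 = 256000.0 Hz

fs_out = 512000 Hz; f_Nyquist = 256000.0 Hz


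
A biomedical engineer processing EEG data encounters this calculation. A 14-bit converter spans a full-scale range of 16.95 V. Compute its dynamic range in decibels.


Dynamic range from full-scale to LSB:
V_min = V_max / 2^bits = 16.95 / 2^14
DR = 20 * log10(V_max / V_min)
   = 20 * log10(2^14)
   = 20 * 14 * log10(2)
   = 84.29 dB

84.29 dB


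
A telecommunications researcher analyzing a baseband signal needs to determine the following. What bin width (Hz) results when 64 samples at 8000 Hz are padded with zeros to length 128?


Frequency resolution after zero-padding:
N_padded = 64 * 2 = 128
df = fs / N_padded
   = 8000 / 128
   = 62.5 Hz

62.5 Hz


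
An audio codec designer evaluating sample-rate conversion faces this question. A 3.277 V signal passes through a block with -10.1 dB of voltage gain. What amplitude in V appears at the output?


Output voltage from dB gain:
V_out = V_in * 10^(gain_dB / 20)
      = 3.277 * 10^(-10.1 / 20)
      = 3.277 * 0.312608
      = 1.0244 V

1.0244 V


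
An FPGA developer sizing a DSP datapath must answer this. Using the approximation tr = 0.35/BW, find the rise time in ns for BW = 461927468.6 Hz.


Rise time from bandwidth relationship:
tr = 0.35 / BW
   = 0.35 / 461927468.6
   = 7.576947114e-10 s
   = 0.7577 ns

0.7577 ns


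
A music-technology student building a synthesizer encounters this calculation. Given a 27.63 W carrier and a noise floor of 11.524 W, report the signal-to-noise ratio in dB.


SNR in decibels:
SNR = 10 * log10(Ps / Pn)
    = 10 * log10(27.63 / 11.524)
    = 10 * log10(2.3976)
    = 10 * 0.3798
    = 3.8 dB

3.8 dB


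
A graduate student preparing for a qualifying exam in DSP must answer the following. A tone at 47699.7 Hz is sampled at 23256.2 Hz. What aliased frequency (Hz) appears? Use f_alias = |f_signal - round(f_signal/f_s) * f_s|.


Compute the nearest integer multiple of fs to the signal:
n = round(47699.7 / 23256.2) = 2
f_alias = |47699.7 - 2 * 23256.2|
        = |47699.7 - 46512.4|
        = 1187.3 Hz

1187.3


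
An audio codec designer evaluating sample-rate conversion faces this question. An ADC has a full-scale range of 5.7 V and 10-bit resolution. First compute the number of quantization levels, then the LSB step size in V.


Step 1 — number of quantization levels:
L = 2^N = 2^10 = 1024

Step 2 — LSB step size:
delta = Vfs / L
      = 5.7 / 1024
      = 0.00556641 V

Levels = 1024; step size = 0.00556641 V


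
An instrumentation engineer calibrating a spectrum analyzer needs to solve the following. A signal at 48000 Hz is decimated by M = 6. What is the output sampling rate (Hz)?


Decimation reduces the sample rate:
fs_out = fs_in / M
       = 48000 / 6
       = 8000.0 Hz

8000.0 Hz


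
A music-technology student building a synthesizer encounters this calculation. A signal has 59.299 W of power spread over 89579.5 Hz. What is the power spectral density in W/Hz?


Power spectral density:
PSD = P / BW
    = 59.299 / 89579.5
    = 0.00066197 W/Hz

0.00066197 W/Hz


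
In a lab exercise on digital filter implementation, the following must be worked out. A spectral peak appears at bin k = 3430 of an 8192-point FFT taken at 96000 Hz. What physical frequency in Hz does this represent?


Frequency of DFT bin k:
f_k = k * fs / N
    = 3430 * 96000 / 8192
    = 329280000 / 8192
    = 40195.312 Hz

40195.312 Hz


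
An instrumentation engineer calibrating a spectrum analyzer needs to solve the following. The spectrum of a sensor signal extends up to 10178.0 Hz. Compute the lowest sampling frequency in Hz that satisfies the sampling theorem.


The Nyquist rate is twice the maximum frequency component.
fs_min = 2 * fmax
      = 2 * 10178.0
      = 20356.0 Hz

20356.0


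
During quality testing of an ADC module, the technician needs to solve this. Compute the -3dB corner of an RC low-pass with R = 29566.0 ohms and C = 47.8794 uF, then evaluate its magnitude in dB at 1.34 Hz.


Step 1 — cutoff frequency:
fc = 1 / (2*pi*R*C)
C = 47.8794 uF = 4.78794e-05 F
fc = 1 / (2*pi*29566.0*4.78794e-05)
   = 0.112429 Hz

Step 2 — magnitude at f = 1.34 Hz:
|H(f)| = 1 / sqrt(1 + (f/fc)^2)
f/fc = 1.34 / 0.112429 = 11.918633
|H| = 1 / sqrt(1 + 142.053813) = 0.0836085
|H|_dB = 20*log10(0.0836085) = -21.55 dB

fc = 0.112429 Hz; |H(1.34 Hz)| = -21.55 dB


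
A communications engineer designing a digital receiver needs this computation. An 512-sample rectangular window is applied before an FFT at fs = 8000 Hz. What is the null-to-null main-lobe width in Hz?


Main lobe width for a rectangular window:
Width = 2 * fs / N
      = 2 * 8000 / 512
      = 16000 / 512
      = 31.25 Hz

31.25 Hz


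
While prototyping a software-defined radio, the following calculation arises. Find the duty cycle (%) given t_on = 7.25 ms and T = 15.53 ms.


Duty cycle as a percentage:
DC = (t_on / T) * 100
   = (7.25 / 15.53) * 100
   = 0.466838 * 100
   = 46.68 %

46.68 %


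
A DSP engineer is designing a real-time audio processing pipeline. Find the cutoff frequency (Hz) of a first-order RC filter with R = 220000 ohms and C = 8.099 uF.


Cutoff frequency of a first-order RC filter:
fc = 1 / (2 * pi * R * C)
C = 8.099 uF = 8.099e-06 F
fc = 1 / (2 * pi * 220000 * 8.099e-06)
   = 1 / 11.195253916626
   = 0.089324 Hz

0.089324 Hz


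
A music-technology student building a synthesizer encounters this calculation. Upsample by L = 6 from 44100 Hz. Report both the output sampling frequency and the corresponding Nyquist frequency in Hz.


Step 1 — output sample rate after interpolation by L:
fs_out = L * fs_in = 6 * 44100 = 264600 Hz

Step 2 — Nyquist frequency of the output stream:
f_Nyq = fs_out / 2 = 264600 / 2 = 132300.0 Hz

fs_out = 264600 Hz; f_Nyquist = 132300.0 Hz


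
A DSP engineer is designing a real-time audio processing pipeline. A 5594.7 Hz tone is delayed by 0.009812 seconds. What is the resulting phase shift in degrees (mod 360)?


Phase shift from frequency and time delay:
phi = 360 * f * t_delay
    = 360 * 5594.7 * 0.009812
    = 19762.27 degrees
    mod 360 = 322.27 degrees

322.27 degrees


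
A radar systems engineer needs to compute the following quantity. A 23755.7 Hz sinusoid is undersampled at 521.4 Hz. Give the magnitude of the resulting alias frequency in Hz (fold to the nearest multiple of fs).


Compute the nearest integer multiple of fs to the signal:
n = round(23755.7 / 521.4) = 46
f_alias = |23755.7 - 46 * 521.4|
        = |23755.7 - 23984.4|
        = 228.7 Hz

228.7


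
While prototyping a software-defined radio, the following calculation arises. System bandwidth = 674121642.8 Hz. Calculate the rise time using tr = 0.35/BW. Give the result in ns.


Rise time from bandwidth relationship:
tr = 0.35 / BW
   = 0.35 / 674121642.8
   = 5.191941302e-10 s
   = 0.5192 ns

0.5192 ns


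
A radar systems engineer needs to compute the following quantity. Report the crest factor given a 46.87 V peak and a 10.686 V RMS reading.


Crest factor is the ratio of peak to RMS:
CF = V_peak / V_rms
   = 46.87 / 10.686
   = 4.3861

4.3861


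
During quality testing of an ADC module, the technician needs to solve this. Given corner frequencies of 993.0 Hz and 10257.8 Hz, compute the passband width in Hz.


Bandwidth is the difference of -3dB frequencies:
BW = f_high - f_low
   = 10257.8 - 993.0
   = 9264.8 Hz

9264.8 Hz


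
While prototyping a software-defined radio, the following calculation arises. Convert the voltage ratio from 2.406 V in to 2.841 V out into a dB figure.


Voltage gain in dB:
G = 20 * log10(Vout / Vin)
  = 20 * log10(2.841 / 2.406)
  = 20 * log10(1.180798)
  = 20 * 0.072176
  = 1.44 dB

1.44 dB


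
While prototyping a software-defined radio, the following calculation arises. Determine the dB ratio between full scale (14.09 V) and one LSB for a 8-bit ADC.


Dynamic range from full-scale to LSB:
V_min = V_max / 2^bits = 14.09 / 2^8
DR = 20 * log10(V_max / V_min)
   = 20 * log10(2^8)
   = 20 * 8 * log10(2)
   = 48.16 dB

48.16 dB


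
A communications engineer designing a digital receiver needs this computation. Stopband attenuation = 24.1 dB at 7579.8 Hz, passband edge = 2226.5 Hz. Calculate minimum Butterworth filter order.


Butterworth filter order formula:
n = log10(10^(A/10) - 1) / (2 * log10(f_stop/f_pass))
10^(24.1/10) - 1 = 256.0396
f_stop/f_pass = 7579.8 / 2226.5 = 3.4044
n = 2.2633 -> ceil = 3

3


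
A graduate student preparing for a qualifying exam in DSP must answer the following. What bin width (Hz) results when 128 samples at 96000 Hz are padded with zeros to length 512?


Frequency resolution after zero-padding:
N_padded = 128 * 4 = 512
df = fs / N_padded
   = 96000 / 512
   = 187.5 Hz

187.5 Hz


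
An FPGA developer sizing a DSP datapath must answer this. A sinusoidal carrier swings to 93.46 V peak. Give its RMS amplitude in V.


RMS voltage for a sinusoidal waveform:
V_rms = V_peak / sqrt(2)
      = 93.46 / 1.414214
      = 66.086 V

66.086 V


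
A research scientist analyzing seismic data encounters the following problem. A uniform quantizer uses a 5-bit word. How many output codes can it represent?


Number of quantization levels = 2^N
= 2^5
= 32

32


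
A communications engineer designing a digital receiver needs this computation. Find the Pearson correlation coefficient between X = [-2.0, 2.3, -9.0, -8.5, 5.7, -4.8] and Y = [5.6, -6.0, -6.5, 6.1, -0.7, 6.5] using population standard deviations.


Pearson correlation coefficient (population):
r = cov(X,Y) / (std(X) * std(Y))
Mean X = -2.7167, Mean Y = 0.8333
Cov(X,Y) = -6.659444
Std(X) = 5.381888, Std(Y) = 5.558677
r = -0.2226

-0.2226


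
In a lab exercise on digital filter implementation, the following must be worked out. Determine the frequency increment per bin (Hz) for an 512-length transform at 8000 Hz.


DFT frequency resolution:
df = fs / N
   = 8000 / 512
   = 15.625 Hz

15.625 Hz


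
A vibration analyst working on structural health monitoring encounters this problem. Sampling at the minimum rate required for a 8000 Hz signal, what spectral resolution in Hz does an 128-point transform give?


Step 1 — Nyquist sampling rate:
fs = 2 * fmax = 2 * 8000 = 16000 Hz

Step 2 — DFT bin spacing:
df = fs / N = 16000 / 128 = 125.0 Hz

125.0 Hz


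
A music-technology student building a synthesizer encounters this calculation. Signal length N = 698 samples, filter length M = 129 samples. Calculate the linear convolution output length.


Linear convolution output length:
L = N + M - 1
  = 698 + 129 - 1
  = 826 samples

826


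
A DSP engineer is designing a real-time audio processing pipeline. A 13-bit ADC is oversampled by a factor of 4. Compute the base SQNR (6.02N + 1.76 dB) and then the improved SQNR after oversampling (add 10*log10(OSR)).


Step 1 — baseline SQNR at Nyquist:
SQNR_base = 6.02*N + 1.76
          = 6.02*13 + 1.76
          = 80.02 dB

Step 2 — oversampling processing gain:
G = 10*log10(OSR) = 10*log10(4) = 6.02 dB

Step 3 — total:
SQNR_total = 80.02 + 6.02 = 86.04 dB

Base SQNR = 80.02 dB; oversampled SQNR = 86.04 dB


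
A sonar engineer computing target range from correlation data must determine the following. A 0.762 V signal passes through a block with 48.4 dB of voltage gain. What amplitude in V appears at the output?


Output voltage from dB gain:
V_out = V_in * 10^(gain_dB / 20)
      = 0.762 * 10^(48.4 / 20)
      = 0.762 * 263.026799
      = 200.4264 V

200.4264 V


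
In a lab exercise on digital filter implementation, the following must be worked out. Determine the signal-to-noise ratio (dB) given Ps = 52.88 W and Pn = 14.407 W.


SNR in decibels:
SNR = 10 * log10(Ps / Pn)
    = 10 * log10(52.88 / 14.407)
    = 10 * log10(3.6704)
    = 10 * 0.5647
    = 5.65 dB

5.65 dB


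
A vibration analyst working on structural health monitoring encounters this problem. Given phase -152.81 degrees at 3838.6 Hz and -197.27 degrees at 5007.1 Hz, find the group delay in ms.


Group delay from phase difference:
tau = -d(phi)/d(omega)
d(phi) = -44.46 deg = -0.775973 rad
d(omega) = 2*pi*(5007.1 - 3838.6) = 7341.902 rad/s
tau = -(-0.775973) / 7341.902
    = 0.1057 ms

0.1057 ms


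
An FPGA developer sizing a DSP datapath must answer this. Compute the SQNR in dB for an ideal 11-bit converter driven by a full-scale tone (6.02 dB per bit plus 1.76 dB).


Theoretical SNR for a full-scale sinusoid:
SNR = 6.02 * N + 1.76
    = 6.02 * 11 + 1.76
    = 66.22 + 1.76
    = 67.98 dB

67.98 dB


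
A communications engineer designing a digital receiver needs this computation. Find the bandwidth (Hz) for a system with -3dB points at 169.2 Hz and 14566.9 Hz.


Bandwidth is the difference of -3dB frequencies:
BW = f_high - f_low
   = 14566.9 - 169.2
   = 14397.7 Hz

14397.7 Hz


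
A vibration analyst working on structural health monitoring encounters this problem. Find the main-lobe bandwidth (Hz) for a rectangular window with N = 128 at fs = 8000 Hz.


Main lobe width for a rectangular window:
Width = 2 * fs / N
      = 2 * 8000 / 128
      = 16000 / 128
      = 125.0 Hz

125.0 Hz


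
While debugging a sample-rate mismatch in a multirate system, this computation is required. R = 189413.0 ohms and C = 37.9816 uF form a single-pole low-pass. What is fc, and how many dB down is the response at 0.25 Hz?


Step 1 — cutoff frequency:
fc = 1 / (2*pi*R*C)
C = 37.9816 uF = 3.79816e-05 F
fc = 1 / (2*pi*189413.0*3.79816e-05)
   = 0.0221226 Hz

Step 2 — magnitude at f = 0.25 Hz:
|H(f)| = 1 / sqrt(1 + (f/fc)^2)
f/fc = 0.25 / 0.0221226 = 11.300661
|H| = 1 / sqrt(1 + 127.704939) = 0.088146
|H|_dB = 20*log10(0.088146) = -21.1 dB

fc = 0.0221226 Hz; |H(0.25 Hz)| = -21.1 dB


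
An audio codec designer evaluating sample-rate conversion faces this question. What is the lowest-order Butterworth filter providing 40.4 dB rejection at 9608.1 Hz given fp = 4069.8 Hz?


Butterworth filter order formula:
n = log10(10^(A/10) - 1) / (2 * log10(f_stop/f_pass))
10^(40.4/10) - 1 = 10963.782
f_stop/f_pass = 9608.1 / 4069.8 = 2.3608
n = 5.4146 -> ceil = 6

6


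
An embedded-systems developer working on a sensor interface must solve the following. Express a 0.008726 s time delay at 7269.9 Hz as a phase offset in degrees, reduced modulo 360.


Phase shift from frequency and time delay:
phi = 360 * f * t_delay
    = 360 * 7269.9 * 0.008726
    = 22837.37 degrees
    mod 360 = 157.37 degrees

157.37 degrees


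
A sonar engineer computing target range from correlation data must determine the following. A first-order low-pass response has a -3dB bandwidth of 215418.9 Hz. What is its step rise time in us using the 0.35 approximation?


Rise time from bandwidth relationship:
tr = 0.35 / BW
   = 0.35 / 215418.9
   = 1.624741376e-06 s
   = 1.6247 us

1.6247 us


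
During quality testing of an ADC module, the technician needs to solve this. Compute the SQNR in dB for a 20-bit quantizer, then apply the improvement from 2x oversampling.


Step 1 — baseline SQNR at Nyquist:
SQNR_base = 6.02*N + 1.76
          = 6.02*20 + 1.76
          = 122.16 dB

Step 2 — oversampling processing gain:
G = 10*log10(OSR) = 10*log10(2) = 3.01 dB

Step 3 — total:
SQNR_total = 122.16 + 3.01 = 125.17 dB

Base SQNR = 122.16 dB; oversampled SQNR = 125.17 dB


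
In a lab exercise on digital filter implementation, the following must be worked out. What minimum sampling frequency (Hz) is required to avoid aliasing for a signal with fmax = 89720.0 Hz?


The Nyquist rate is twice the maximum frequency component.
fs_min = 2 * fmax
      = 2 * 89720.0
      = 179440.0 Hz

179440.0


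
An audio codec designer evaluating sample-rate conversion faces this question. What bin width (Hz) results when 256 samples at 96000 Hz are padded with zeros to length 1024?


Frequency resolution after zero-padding:
N_padded = 256 * 4 = 1024
df = fs / N_padded
   = 96000 / 1024
   = 93.75 Hz

93.75 Hz


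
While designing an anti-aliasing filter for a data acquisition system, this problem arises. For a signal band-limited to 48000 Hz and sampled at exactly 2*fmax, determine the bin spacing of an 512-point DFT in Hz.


Step 1 — Nyquist sampling rate:
fs = 2 * fmax = 2 * 48000 = 96000 Hz

Step 2 — DFT bin spacing:
df = fs / N = 96000 / 512 = 187.5 Hz

187.5 Hz


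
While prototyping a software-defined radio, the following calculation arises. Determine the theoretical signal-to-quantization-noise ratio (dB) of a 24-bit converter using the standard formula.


Theoretical SNR for a full-scale sinusoid:
SNR = 6.02 * N + 1.76
    = 6.02 * 24 + 1.76
    = 144.48 + 1.76
    = 146.24 dB

146.24 dB


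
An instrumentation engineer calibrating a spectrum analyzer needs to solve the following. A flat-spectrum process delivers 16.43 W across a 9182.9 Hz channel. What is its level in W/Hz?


Power spectral density:
PSD = P / BW
    = 16.43 / 9182.9
    = 0.0017892 W/Hz

0.0017892 W/Hz


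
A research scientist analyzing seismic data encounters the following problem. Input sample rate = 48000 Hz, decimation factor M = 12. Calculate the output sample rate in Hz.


Decimation reduces the sample rate:
fs_out = fs_in / M
       = 48000 / 12
       = 4000.0 Hz

4000.0 Hz


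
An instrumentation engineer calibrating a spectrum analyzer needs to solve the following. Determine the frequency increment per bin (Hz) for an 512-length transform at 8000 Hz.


DFT frequency resolution:
df = fs / N
   = 8000 / 512
   = 15.625 Hz

15.625 Hz


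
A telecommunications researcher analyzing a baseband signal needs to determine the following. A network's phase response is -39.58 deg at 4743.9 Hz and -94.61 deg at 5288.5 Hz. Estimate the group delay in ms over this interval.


Group delay from phase difference:
tau = -d(phi)/d(omega)
d(phi) = -55.03 deg = -0.960455 rad
d(omega) = 2*pi*(5288.5 - 4743.9) = 3421.8227 rad/s
tau = -(-0.960455) / 3421.8227
    = 0.2807 ms

0.2807 ms


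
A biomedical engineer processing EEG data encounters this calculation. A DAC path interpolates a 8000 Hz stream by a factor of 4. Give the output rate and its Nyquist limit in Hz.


Step 1 — output sample rate after interpolation by L:
fs_out = L * fs_in = 4 * 8000 = 32000 Hz

Step 2 — Nyquist frequency of the output stream:
f_Nyq = fs_out / 2 = 32000 / 2 = 16000.0 Hz

fs_out = 32000 Hz; f_Nyquist = 16000.0 Hz


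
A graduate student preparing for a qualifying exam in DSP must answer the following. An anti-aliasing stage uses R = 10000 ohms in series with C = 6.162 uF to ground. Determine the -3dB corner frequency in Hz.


Cutoff frequency of a first-order RC filter:
fc = 1 / (2 * pi * R * C)
C = 6.162 uF = 6.162e-06 F
fc = 1 / (2 * pi * 10000 * 6.162e-06)
   = 1 / 0.38716987862841
   = 2.582846 Hz

2.582846 Hz


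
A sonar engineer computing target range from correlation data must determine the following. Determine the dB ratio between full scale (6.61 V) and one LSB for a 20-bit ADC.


Dynamic range from full-scale to LSB:
V_min = V_max / 2^bits = 6.61 / 2^20
DR = 20 * log10(V_max / V_min)
   = 20 * log10(2^20)
   = 20 * 20 * log10(2)
   = 120.41 dB

120.41 dB


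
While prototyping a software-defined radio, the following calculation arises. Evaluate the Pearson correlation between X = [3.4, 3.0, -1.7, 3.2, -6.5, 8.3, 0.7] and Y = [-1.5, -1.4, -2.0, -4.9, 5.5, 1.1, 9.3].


Pearson correlation coefficient (population):
r = cov(X,Y) / (std(X) * std(Y))
Mean X = 1.4857, Mean Y = 0.8714
Cov(X,Y) = -7.250408
Std(X) = 4.307279, Std(Y) = 4.549008
r = -0.37

-0.37


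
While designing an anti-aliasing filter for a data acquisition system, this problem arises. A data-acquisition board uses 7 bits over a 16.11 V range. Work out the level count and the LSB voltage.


Step 1 — number of quantization levels:
L = 2^N = 2^7 = 128

Step 2 — LSB step size:
delta = Vfs / L
      = 16.11 / 128
      = 0.12585937 V

Levels = 128; step size = 0.12585937 V


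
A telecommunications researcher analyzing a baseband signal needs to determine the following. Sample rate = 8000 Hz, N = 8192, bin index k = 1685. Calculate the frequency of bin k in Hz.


Frequency of DFT bin k:
f_k = k * fs / N
    = 1685 * 8000 / 8192
    = 13480000 / 8192
    = 1645.508 Hz

1645.508 Hz


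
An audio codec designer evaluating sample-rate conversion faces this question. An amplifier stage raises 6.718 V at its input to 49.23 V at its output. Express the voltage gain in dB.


Voltage gain in dB:
G = 20 * log10(Vout / Vin)
  = 20 * log10(49.23 / 6.718)
  = 20 * log10(7.328074)
  = 20 * 0.86499
  = 17.3 dB

17.3 dB


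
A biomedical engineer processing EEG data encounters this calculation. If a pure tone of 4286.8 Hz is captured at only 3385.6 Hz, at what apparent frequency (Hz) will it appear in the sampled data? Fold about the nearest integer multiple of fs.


Compute the nearest integer multiple of fs to the signal:
n = round(4286.8 / 3385.6) = 1
f_alias = |4286.8 - 1 * 3385.6|
        = |4286.8 - 3385.6|
        = 901.2 Hz

901.2


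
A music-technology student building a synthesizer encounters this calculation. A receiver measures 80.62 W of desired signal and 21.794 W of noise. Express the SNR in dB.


SNR in decibels:
SNR = 10 * log10(Ps / Pn)
    = 10 * log10(80.62 / 21.794)
    = 10 * log10(3.6992)
    = 10 * 0.5681
    = 5.68 dB

5.68 dB


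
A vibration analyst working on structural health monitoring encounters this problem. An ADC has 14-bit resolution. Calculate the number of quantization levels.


Number of quantization levels = 2^N
= 2^14
= 16384

16384


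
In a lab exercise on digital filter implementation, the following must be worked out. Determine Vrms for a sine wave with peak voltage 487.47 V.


RMS voltage for a sinusoidal waveform:
V_rms = V_peak / sqrt(2)
      = 487.47 / 1.414214
      = 344.693 V

344.693 V


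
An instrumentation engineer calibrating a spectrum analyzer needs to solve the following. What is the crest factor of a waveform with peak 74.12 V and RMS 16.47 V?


Crest factor is the ratio of peak to RMS:
CF = V_peak / V_rms
   = 74.12 / 16.47
   = 4.5003

4.5003


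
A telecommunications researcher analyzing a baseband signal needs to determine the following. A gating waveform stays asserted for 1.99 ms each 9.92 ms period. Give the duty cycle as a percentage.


Duty cycle as a percentage:
DC = (t_on / T) * 100
   = (1.99 / 9.92) * 100
   = 0.200605 * 100
   = 20.06 %

20.06 %


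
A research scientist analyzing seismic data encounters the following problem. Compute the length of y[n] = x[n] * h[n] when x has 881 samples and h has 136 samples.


Linear convolution output length:
L = N + M - 1
  = 881 + 136 - 1
  = 1016 samples

1016


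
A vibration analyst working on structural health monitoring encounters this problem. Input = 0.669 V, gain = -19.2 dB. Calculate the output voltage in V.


Output voltage from dB gain:
V_out = V_in * 10^(gain_dB / 20)
      = 0.669 * 10^(-19.2 / 20)
      = 0.669 * 0.109648
      = 0.0734 V

0.0734 V


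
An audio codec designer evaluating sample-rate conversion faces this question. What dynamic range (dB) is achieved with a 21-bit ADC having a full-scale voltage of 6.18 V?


Dynamic range from full-scale to LSB:
V_min = V_max / 2^bits = 6.18 / 2^21
DR = 20 * log10(V_max / V_min)
   = 20 * log10(2^21)
   = 20 * 21 * log10(2)
   = 126.43 dB

126.43 dB


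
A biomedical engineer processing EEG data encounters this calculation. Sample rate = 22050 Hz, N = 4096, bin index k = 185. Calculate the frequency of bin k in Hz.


Frequency of DFT bin k:
f_k = k * fs / N
    = 185 * 22050 / 4096
    = 4079250 / 4096
    = 995.911 Hz

995.911 Hz


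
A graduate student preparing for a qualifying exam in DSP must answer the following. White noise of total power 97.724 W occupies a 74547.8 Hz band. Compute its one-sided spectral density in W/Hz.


Power spectral density:
PSD = P / BW
    = 97.724 / 74547.8
    = 0.00131089 W/Hz

0.00131089 W/Hz


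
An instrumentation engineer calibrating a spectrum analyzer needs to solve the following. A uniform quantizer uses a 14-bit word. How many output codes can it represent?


Number of quantization levels = 2^N
= 2^14
= 16384

16384


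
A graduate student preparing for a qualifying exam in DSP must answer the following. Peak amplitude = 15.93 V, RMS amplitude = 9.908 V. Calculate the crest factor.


Crest factor is the ratio of peak to RMS:
CF = V_peak / V_rms
   = 15.93 / 9.908
   = 1.6078

1.6078


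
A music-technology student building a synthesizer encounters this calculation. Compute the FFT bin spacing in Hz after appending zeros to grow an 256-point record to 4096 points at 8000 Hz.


Frequency resolution after zero-padding:
N_padded = 256 * 16 = 4096
df = fs / N_padded
   = 8000 / 4096
   = 1.9531 Hz

1.9531 Hz


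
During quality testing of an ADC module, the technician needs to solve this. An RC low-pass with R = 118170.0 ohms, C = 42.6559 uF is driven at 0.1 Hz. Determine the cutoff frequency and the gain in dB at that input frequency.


Step 1 — cutoff frequency:
fc = 1 / (2*pi*R*C)
C = 42.6559 uF = 4.26559e-05 F
fc = 1 / (2*pi*118170.0*4.26559e-05)
   = 0.0315743 Hz

Step 2 — magnitude at f = 0.1 Hz:
|H(f)| = 1 / sqrt(1 + (f/fc)^2)
f/fc = 0.1 / 0.0315743 = 3.167133
|H| = 1 / sqrt(1 + 10.030731) = 0.3010911
|H|_dB = 20*log10(0.3010911) = -10.43 dB

fc = 0.0315743 Hz; |H(0.1 Hz)| = -10.43 dB


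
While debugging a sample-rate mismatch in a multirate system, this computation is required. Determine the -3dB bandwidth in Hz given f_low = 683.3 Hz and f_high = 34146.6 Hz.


Bandwidth is the difference of -3dB frequencies:
BW = f_high - f_low
   = 34146.6 - 683.3
   = 33463.3 Hz

33463.3 Hz


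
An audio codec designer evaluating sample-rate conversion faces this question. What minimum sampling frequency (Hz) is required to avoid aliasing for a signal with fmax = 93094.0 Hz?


The Nyquist rate is twice the maximum frequency component.
fs_min = 2 * fmax
      = 2 * 93094.0
      = 186188.0 Hz

186188.0


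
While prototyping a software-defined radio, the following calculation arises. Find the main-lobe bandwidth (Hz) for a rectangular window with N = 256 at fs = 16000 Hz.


Main lobe width for a rectangular window:
Width = 2 * fs / N
      = 2 * 16000 / 256
      = 32000 / 256
      = 125.0 Hz

125.0 Hz


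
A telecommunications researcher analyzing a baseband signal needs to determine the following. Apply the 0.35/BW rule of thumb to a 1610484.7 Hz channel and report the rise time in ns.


Rise time from bandwidth relationship:
tr = 0.35 / BW
   = 0.35 / 1610484.7
   = 2.173258771e-07 s
   = 217.3259 ns

217.3259 ns


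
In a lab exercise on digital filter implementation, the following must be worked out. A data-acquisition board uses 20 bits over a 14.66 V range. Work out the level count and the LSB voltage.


Step 1 — number of quantization levels:
L = 2^N = 2^20 = 1048576

Step 2 — LSB step size:
delta = Vfs / L
      = 14.66 / 1048576
      = 1.398e-05 V

Levels = 1048576; step size = 1.398e-05 V


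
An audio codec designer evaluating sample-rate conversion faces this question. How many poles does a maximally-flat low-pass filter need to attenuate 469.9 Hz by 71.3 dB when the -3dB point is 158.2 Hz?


Butterworth filter order formula:
n = log10(10^(A/10) - 1) / (2 * log10(f_stop/f_pass))
10^(71.3/10) - 1 = 13489627.8259
f_stop/f_pass = 469.9 / 158.2 = 2.9703
n = 7.5402 -> ceil = 8

8


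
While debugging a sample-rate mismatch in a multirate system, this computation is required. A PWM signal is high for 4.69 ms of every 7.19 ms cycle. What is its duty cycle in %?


Duty cycle as a percentage:
DC = (t_on / T) * 100
   = (4.69 / 7.19) * 100
   = 0.652295 * 100
   = 65.23 %

65.23 %


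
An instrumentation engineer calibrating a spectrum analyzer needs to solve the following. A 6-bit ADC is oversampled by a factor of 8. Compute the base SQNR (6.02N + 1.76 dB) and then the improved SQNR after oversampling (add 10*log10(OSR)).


Step 1 — baseline SQNR at Nyquist:
SQNR_base = 6.02*N + 1.76
          = 6.02*6 + 1.76
          = 37.88 dB

Step 2 — oversampling processing gain:
G = 10*log10(OSR) = 10*log10(8) = 9.03 dB

Step 3 — total:
SQNR_total = 37.88 + 9.03 = 46.91 dB

Base SQNR = 37.88 dB; oversampled SQNR = 46.91 dB


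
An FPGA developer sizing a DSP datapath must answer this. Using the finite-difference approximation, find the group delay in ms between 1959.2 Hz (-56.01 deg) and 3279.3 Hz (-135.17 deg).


Group delay from phase difference:
tau = -d(phi)/d(omega)
d(phi) = -79.16 deg = -1.381603 rad
d(omega) = 2*pi*(3279.3 - 1959.2) = 8294.4329 rad/s
tau = -(-1.381603) / 8294.4329
    = 0.1666 ms

0.1666 ms


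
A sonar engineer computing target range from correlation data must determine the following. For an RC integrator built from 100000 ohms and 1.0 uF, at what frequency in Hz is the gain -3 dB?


Cutoff frequency of a first-order RC filter:
fc = 1 / (2 * pi * R * C)
C = 1.0 uF = 1e-06 F
fc = 1 / (2 * pi * 100000 * 1e-06)
   = 1 / 0.62831853071796
   = 1.591549 Hz

1.591549 Hz


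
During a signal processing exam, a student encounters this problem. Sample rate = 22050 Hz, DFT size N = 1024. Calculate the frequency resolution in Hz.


DFT frequency resolution:
df = fs / N
   = 22050 / 1024
   = 21.5332 Hz

21.5332 Hz


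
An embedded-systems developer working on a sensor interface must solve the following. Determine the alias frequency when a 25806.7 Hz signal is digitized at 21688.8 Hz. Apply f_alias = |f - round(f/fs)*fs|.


Compute the nearest integer multiple of fs to the signal:
n = round(25806.7 / 21688.8) = 1
f_alias = |25806.7 - 1 * 21688.8|
        = |25806.7 - 21688.8|
        = 4117.9 Hz

4117.9


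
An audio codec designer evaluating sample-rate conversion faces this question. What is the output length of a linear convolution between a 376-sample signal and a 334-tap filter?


Linear convolution output length:
L = N + M - 1
  = 376 + 334 - 1
  = 709 samples

709


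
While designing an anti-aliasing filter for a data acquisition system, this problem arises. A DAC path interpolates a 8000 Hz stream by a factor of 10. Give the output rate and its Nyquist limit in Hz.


Step 1 — output sample rate after interpolation by L:
fs_out = L * fs_in = 10 * 8000 = 80000 Hz

Step 2 — Nyquist frequency of the output stream:
f_Nyq = fs_out / 2 = 80000 / 2 = 40000.0 Hz

fs_out = 80000 Hz; f_Nyquist = 40000.0 Hz


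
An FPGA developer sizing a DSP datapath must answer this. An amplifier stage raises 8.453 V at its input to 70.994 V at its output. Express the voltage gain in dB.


Voltage gain in dB:
G = 20 * log10(Vout / Vin)
  = 20 * log10(70.994 / 8.453)
  = 20 * log10(8.398675)
  = 20 * 0.924211
  = 18.48 dB

18.48 dB


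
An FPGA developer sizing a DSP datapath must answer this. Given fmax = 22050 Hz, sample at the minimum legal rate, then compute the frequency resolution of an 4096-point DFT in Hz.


Step 1 — Nyquist sampling rate:
fs = 2 * fmax = 2 * 22050 = 44100 Hz

Step 2 — DFT bin spacing:
df = fs / N = 44100 / 4096 = 10.7666 Hz

10.7666 Hz


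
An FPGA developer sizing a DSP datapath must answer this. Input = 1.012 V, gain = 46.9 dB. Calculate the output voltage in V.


Output voltage from dB gain:
V_out = V_in * 10^(gain_dB / 20)
      = 1.012 * 10^(46.9 / 20)
      = 1.012 * 221.309471
      = 223.9652 V

223.9652 V


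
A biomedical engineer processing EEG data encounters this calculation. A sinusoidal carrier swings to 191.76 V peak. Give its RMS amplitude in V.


RMS voltage for a sinusoidal waveform:
V_rms = V_peak / sqrt(2)
      = 191.76 / 1.414214
      = 135.595 V

135.595 V


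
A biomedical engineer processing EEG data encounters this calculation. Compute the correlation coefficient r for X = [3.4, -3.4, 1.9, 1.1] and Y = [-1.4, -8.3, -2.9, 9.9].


Pearson correlation coefficient (population):
r = cov(X,Y) / (std(X) * std(Y))
Mean X = 0.75, Mean Y = -0.675
Cov(X,Y) = 7.71625
Std(X) = 2.534265, Std(Y) = 6.62283
r = 0.4597

0.4597


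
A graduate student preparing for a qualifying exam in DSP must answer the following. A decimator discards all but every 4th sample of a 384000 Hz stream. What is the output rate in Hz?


Decimation reduces the sample rate:
fs_out = fs_in / M
       = 384000 / 4
       = 96000.0 Hz

96000.0 Hz


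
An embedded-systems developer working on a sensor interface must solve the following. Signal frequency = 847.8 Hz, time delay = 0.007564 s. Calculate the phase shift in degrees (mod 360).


Phase shift from frequency and time delay:
phi = 360 * f * t_delay
    = 360 * 847.8 * 0.007564
    = 2308.59 degrees
    mod 360 = 148.59 degrees

148.59 degrees


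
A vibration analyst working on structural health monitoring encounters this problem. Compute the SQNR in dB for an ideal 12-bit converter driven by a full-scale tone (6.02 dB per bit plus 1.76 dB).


Theoretical SNR for a full-scale sinusoid:
SNR = 6.02 * N + 1.76
    = 6.02 * 12 + 1.76
    = 72.24 + 1.76
    = 74.0 dB

74.0 dB


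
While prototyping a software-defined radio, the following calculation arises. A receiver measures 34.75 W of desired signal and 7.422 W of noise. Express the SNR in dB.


SNR in decibels:
SNR = 10 * log10(Ps / Pn)
    = 10 * log10(34.75 / 7.422)
    = 10 * log10(4.682)
    = 10 * 0.6704
    = 6.7 dB

6.7 dB


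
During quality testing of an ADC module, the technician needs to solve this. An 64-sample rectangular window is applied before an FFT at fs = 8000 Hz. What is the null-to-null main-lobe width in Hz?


Main lobe width for a rectangular window:
Width = 2 * fs / N
      = 2 * 8000 / 64
      = 16000 / 64
      = 250.0 Hz

250.0 Hz


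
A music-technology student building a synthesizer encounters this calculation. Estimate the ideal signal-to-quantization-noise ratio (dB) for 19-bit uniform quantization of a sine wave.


Theoretical SNR for a full-scale sinusoid:
SNR = 6.02 * N + 1.76
    = 6.02 * 19 + 1.76
    = 114.38 + 1.76
    = 116.14 dB

116.14 dB


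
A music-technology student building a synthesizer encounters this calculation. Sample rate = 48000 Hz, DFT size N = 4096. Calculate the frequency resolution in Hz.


DFT frequency resolution:
df = fs / N
   = 48000 / 4096
   = 11.7188 Hz

11.7188 Hz


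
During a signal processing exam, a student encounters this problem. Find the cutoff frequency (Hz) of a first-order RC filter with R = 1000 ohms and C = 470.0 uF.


Cutoff frequency of a first-order RC filter:
fc = 1 / (2 * pi * R * C)
C = 470.0 uF = 0.00047 F
fc = 1 / (2 * pi * 1000 * 0.00047)
   = 1 / 2.9530970943744
   = 0.338628 Hz

0.338628 Hz
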